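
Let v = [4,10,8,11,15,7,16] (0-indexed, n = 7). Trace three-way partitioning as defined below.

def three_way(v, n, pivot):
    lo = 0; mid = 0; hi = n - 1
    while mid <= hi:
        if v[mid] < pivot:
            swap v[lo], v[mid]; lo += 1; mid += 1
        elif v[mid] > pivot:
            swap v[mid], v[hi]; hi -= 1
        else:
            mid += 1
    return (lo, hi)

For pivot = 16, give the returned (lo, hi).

lo=0 mid=0 hi=6
4<16: swap(0,0), lo=1 mid=1 ⇒ [4,10,8,11,15,7,16]
10<16: swap(1,1), lo=2 mid=2 ⇒ [4,10,8,11,15,7,16]
8<16: swap(2,2), lo=3 mid=3 ⇒ [4,10,8,11,15,7,16]
11<16: swap(3,3), lo=4 mid=4 ⇒ [4,10,8,11,15,7,16]
15<16: swap(4,4), lo=5 mid=5 ⇒ [4,10,8,11,15,7,16]
7<16: swap(5,5), lo=6 mid=6 ⇒ [4,10,8,11,15,7,16]
16=16: mid=7
done. lo=6 hi=6; v=[4,10,8,11,15,7,16]

(6, 6)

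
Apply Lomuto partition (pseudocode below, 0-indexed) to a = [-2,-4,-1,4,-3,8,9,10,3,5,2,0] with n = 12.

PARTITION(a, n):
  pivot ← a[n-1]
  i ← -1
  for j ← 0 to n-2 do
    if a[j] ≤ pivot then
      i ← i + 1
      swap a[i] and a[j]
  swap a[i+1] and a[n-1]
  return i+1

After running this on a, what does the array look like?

[-2,-4,-1,-3,0,8,9,10,3,5,2,4]

pivot = a[11] = 0; i = -1
j=0: a[0]=-2 ≤ 0 → i=0, swap a[0],a[0] (no change) → [-2,-4,-1,4,-3,8,9,10,3,5,2,0]
j=1: a[1]=-4 ≤ 0 → i=1, swap a[1],a[1] (no change) → [-2,-4,-1,4,-3,8,9,10,3,5,2,0]
j=2: a[2]=-1 ≤ 0 → i=2, swap a[2],a[2] (no change) → [-2,-4,-1,4,-3,8,9,10,3,5,2,0]
j=3: a[3]=4 > 0 → no swap
j=4: a[4]=-3 ≤ 0 → i=3, swap a[3],a[4] → [-2,-4,-1,-3,4,8,9,10,3,5,2,0]
j=5: a[5]=8 > 0 → no swap
j=6: a[6]=9 > 0 → no swap
j=7: a[7]=10 > 0 → no swap
j=8: a[8]=3 > 0 → no swap
j=9: a[9]=5 > 0 → no swap
j=10: a[10]=2 > 0 → no swap
final swap a[4],a[11] → [-2,-4,-1,-3,0,8,9,10,3,5,2,4]; return 4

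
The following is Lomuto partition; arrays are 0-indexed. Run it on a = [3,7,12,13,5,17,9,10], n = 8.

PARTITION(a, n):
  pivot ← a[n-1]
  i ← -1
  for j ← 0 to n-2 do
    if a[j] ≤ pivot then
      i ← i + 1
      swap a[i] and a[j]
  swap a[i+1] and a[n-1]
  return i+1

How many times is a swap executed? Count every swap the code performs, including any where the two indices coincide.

pivot = a[7] = 10; i = -1
j=0: a[0]=3 ≤ 10 → i=0, swap a[0],a[0] (no change) → [3,7,12,13,5,17,9,10]
j=1: a[1]=7 ≤ 10 → i=1, swap a[1],a[1] (no change) → [3,7,12,13,5,17,9,10]
j=2: a[2]=12 > 10 → no swap
j=3: a[3]=13 > 10 → no swap
j=4: a[4]=5 ≤ 10 → i=2, swap a[2],a[4] → [3,7,5,13,12,17,9,10]
j=5: a[5]=17 > 10 → no swap
j=6: a[6]=9 ≤ 10 → i=3, swap a[3],a[6] → [3,7,5,9,12,17,13,10]
final swap a[4],a[7] → [3,7,5,9,10,17,13,12]; return 4

5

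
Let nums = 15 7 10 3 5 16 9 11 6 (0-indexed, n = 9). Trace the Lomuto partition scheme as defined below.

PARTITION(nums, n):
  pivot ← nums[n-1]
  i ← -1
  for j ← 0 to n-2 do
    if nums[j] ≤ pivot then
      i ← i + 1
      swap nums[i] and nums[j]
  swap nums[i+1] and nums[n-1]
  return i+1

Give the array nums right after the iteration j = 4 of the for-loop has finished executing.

3 5 10 15 7 16 9 11 6

pivot = nums[8] = 6; i = -1
j=0: nums[0]=15 > 6 → no swap
j=1: nums[1]=7 > 6 → no swap
j=2: nums[2]=10 > 6 → no swap
j=3: nums[3]=3 ≤ 6 → i=0, swap nums[0],nums[3] → 3 7 10 15 5 16 9 11 6
j=4: nums[4]=5 ≤ 6 → i=1, swap nums[1],nums[4] → 3 5 10 15 7 16 9 11 6
(after j=4) nums = 3 5 10 15 7 16 9 11 6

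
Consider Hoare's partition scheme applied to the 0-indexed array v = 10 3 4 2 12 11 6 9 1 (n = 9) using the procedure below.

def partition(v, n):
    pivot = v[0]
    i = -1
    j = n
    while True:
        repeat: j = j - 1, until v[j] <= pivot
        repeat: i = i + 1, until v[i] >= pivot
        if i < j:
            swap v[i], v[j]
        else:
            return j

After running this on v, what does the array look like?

1 3 4 2 9 6 11 12 10

pivot = v[0] = 10; i = -1, j = 9
j→8 (v[8]=1≤10), i→0 (v[0]=10≥10); i<j, swap → 1 3 4 2 12 11 6 9 10
j→7 (v[7]=9≤10), i→4 (v[4]=12≥10); i<j, swap → 1 3 4 2 9 11 6 12 10
j→6 (v[6]=6≤10), i→5 (v[5]=11≥10); i<j, swap → 1 3 4 2 9 6 11 12 10
j→5, i→6; i≥j, return j=5. v = 1 3 4 2 9 6 11 12 10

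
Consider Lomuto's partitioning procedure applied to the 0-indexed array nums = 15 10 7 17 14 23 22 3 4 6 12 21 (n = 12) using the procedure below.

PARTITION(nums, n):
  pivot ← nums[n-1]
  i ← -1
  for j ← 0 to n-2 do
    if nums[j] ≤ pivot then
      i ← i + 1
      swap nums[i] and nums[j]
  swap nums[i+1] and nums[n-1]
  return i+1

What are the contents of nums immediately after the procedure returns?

15 10 7 17 14 3 4 6 12 21 22 23

pivot = nums[11] = 21; i = -1
j=0: nums[0]=15 ≤ 21 → i=0, swap nums[0],nums[0] (no change) → 15 10 7 17 14 23 22 3 4 6 12 21
j=1: nums[1]=10 ≤ 21 → i=1, swap nums[1],nums[1] (no change) → 15 10 7 17 14 23 22 3 4 6 12 21
j=2: nums[2]=7 ≤ 21 → i=2, swap nums[2],nums[2] (no change) → 15 10 7 17 14 23 22 3 4 6 12 21
j=3: nums[3]=17 ≤ 21 → i=3, swap nums[3],nums[3] (no change) → 15 10 7 17 14 23 22 3 4 6 12 21
j=4: nums[4]=14 ≤ 21 → i=4, swap nums[4],nums[4] (no change) → 15 10 7 17 14 23 22 3 4 6 12 21
j=5: nums[5]=23 > 21 → no swap
j=6: nums[6]=22 > 21 → no swap
j=7: nums[7]=3 ≤ 21 → i=5, swap nums[5],nums[7] → 15 10 7 17 14 3 22 23 4 6 12 21
j=8: nums[8]=4 ≤ 21 → i=6, swap nums[6],nums[8] → 15 10 7 17 14 3 4 23 22 6 12 21
j=9: nums[9]=6 ≤ 21 → i=7, swap nums[7],nums[9] → 15 10 7 17 14 3 4 6 22 23 12 21
j=10: nums[10]=12 ≤ 21 → i=8, swap nums[8],nums[10] → 15 10 7 17 14 3 4 6 12 23 22 21
final swap nums[9],nums[11] → 15 10 7 17 14 3 4 6 12 21 22 23; return 9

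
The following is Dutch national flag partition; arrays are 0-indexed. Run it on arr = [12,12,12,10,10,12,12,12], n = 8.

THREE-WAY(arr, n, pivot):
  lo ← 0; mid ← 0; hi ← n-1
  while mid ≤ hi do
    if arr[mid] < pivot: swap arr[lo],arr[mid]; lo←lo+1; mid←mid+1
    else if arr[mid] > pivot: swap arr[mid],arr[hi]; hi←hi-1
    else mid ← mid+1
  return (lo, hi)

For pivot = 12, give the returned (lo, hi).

pivot = 12; lo=0, mid=0, hi=7
arr[mid]=12=12: mid=1
arr[mid]=12=12: mid=2
arr[mid]=12=12: mid=3
arr[mid]=10<12: swap arr[0],arr[3]; lo=1,mid=4 → [10,12,12,12,10,12,12,12]
arr[mid]=10<12: swap arr[1],arr[4]; lo=2,mid=5 → [10,10,12,12,12,12,12,12]
arr[mid]=12=12: mid=6
arr[mid]=12=12: mid=7
arr[mid]=12=12: mid=8
end: lo=2, hi=7; arr = [10,10,12,12,12,12,12,12]

(2, 7)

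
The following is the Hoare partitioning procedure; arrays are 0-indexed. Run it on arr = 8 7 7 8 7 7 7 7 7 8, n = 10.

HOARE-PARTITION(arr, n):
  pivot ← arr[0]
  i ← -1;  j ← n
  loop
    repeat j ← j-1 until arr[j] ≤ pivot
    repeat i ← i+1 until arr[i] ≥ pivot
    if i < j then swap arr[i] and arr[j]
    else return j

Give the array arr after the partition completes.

pivot = arr[0] = 8; i = -1, j = 10
j→9 (arr[9]=8≤8), i→0 (arr[0]=8≥8); i<j, swap → 8 7 7 8 7 7 7 7 7 8
j→8 (arr[8]=7≤8), i→3 (arr[3]=8≥8); i<j, swap → 8 7 7 7 7 7 7 7 8 8
j→7, i→8; i≥j, return j=7. arr = 8 7 7 7 7 7 7 7 8 8

8 7 7 7 7 7 7 7 8 8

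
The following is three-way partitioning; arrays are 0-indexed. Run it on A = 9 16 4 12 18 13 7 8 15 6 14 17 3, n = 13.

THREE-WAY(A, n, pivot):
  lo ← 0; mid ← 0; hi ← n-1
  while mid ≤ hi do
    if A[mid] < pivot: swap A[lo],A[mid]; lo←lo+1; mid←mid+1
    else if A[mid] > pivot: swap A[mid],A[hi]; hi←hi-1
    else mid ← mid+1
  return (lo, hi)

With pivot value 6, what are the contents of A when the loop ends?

3 4 6 18 13 7 8 15 12 14 17 16 9

lo=0 mid=0 hi=12
9>6: swap(0,12), hi=11 ⇒ 3 16 4 12 18 13 7 8 15 6 14 17 9
3<6: swap(0,0), lo=1 mid=1 ⇒ 3 16 4 12 18 13 7 8 15 6 14 17 9
16>6: swap(1,11), hi=10 ⇒ 3 17 4 12 18 13 7 8 15 6 14 16 9
17>6: swap(1,10), hi=9 ⇒ 3 14 4 12 18 13 7 8 15 6 17 16 9
14>6: swap(1,9), hi=8 ⇒ 3 6 4 12 18 13 7 8 15 14 17 16 9
6=6: mid=2
4<6: swap(1,2), lo=2 mid=3 ⇒ 3 4 6 12 18 13 7 8 15 14 17 16 9
12>6: swap(3,8), hi=7 ⇒ 3 4 6 15 18 13 7 8 12 14 17 16 9
15>6: swap(3,7), hi=6 ⇒ 3 4 6 8 18 13 7 15 12 14 17 16 9
8>6: swap(3,6), hi=5 ⇒ 3 4 6 7 18 13 8 15 12 14 17 16 9
7>6: swap(3,5), hi=4 ⇒ 3 4 6 13 18 7 8 15 12 14 17 16 9
13>6: swap(3,4), hi=3 ⇒ 3 4 6 18 13 7 8 15 12 14 17 16 9
18>6: swap(3,3), hi=2 ⇒ 3 4 6 18 13 7 8 15 12 14 17 16 9
done. lo=2 hi=2; A=3 4 6 18 13 7 8 15 12 14 17 16 9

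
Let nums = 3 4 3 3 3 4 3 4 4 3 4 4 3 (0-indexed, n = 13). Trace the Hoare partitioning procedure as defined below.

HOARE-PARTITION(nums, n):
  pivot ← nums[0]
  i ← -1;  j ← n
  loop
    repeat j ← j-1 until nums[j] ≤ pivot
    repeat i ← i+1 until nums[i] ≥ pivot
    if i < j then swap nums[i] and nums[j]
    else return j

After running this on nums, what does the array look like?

pivot = nums[0] = 3; i = -1, j = 13
j→12 (nums[12]=3≤3), i→0 (nums[0]=3≥3); i<j, swap → 3 4 3 3 3 4 3 4 4 3 4 4 3
j→9 (nums[9]=3≤3), i→1 (nums[1]=4≥3); i<j, swap → 3 3 3 3 3 4 3 4 4 4 4 4 3
j→6 (nums[6]=3≤3), i→2 (nums[2]=3≥3); i<j, swap → 3 3 3 3 3 4 3 4 4 4 4 4 3
j→4 (nums[4]=3≤3), i→3 (nums[3]=3≥3); i<j, swap → 3 3 3 3 3 4 3 4 4 4 4 4 3
j→3, i→4; i≥j, return j=3. nums = 3 3 3 3 3 4 3 4 4 4 4 4 3

3 3 3 3 3 4 3 4 4 4 4 4 3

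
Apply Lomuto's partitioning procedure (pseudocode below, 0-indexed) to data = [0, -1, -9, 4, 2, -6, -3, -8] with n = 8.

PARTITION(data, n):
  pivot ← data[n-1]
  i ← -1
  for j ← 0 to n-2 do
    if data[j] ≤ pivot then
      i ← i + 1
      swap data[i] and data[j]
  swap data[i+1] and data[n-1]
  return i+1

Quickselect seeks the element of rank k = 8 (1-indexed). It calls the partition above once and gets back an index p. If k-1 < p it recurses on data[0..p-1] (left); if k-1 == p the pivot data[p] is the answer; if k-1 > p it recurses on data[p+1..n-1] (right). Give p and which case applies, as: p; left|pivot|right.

pivot = data[7] = -8; i = -1
j=0: data[0]=0 > -8 → no swap
j=1: data[1]=-1 > -8 → no swap
j=2: data[2]=-9 ≤ -8 → i=0, swap data[0],data[2] → [-9, -1, 0, 4, 2, -6, -3, -8]
j=3: data[3]=4 > -8 → no swap
j=4: data[4]=2 > -8 → no swap
j=5: data[5]=-6 > -8 → no swap
j=6: data[6]=-3 > -8 → no swap
final swap data[1],data[7] → [-9, -8, 0, 4, 2, -6, -3, -1]; return 1
p = 1; k-1 = 7 > 1 ⇒ right

1; right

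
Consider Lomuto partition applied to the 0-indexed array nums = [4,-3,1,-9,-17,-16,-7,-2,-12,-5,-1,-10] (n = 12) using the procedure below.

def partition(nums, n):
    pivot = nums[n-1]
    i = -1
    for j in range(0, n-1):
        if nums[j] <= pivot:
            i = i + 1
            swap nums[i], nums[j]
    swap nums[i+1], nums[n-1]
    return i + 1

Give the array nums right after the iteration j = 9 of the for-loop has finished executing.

[-17,-16,-12,-9,4,-3,-7,-2,1,-5,-1,-10]

pivot=-10, i=-1
j=0: 4>-10, skip
j=1: -3>-10, skip
j=2: 1>-10, skip
j=3: -9>-10, skip
j=4: -17≤-10, i=0, swap(0,4) ⇒ [-17,-3,1,-9,4,-16,-7,-2,-12,-5,-1,-10]
j=5: -16≤-10, i=1, swap(1,5) ⇒ [-17,-16,1,-9,4,-3,-7,-2,-12,-5,-1,-10]
j=6: -7>-10, skip
j=7: -2>-10, skip
j=8: -12≤-10, i=2, swap(2,8) ⇒ [-17,-16,-12,-9,4,-3,-7,-2,1,-5,-1,-10]
j=9: -5>-10, skip
(after j=9) nums = [-17,-16,-12,-9,4,-3,-7,-2,1,-5,-1,-10]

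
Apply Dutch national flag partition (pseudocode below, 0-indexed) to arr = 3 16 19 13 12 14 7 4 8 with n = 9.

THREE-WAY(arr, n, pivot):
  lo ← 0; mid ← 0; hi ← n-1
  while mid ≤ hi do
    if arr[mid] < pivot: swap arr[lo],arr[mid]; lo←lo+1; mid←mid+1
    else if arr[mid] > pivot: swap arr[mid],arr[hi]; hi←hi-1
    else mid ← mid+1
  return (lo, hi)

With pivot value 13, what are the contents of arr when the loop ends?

pivot = 13; lo=0, mid=0, hi=8
arr[mid]=3<13: swap arr[0],arr[0]; lo=1,mid=1 → 3 16 19 13 12 14 7 4 8
arr[mid]=16>13: swap arr[1],arr[8]; hi=7 → 3 8 19 13 12 14 7 4 16
arr[mid]=8<13: swap arr[1],arr[1]; lo=2,mid=2 → 3 8 19 13 12 14 7 4 16
arr[mid]=19>13: swap arr[2],arr[7]; hi=6 → 3 8 4 13 12 14 7 19 16
arr[mid]=4<13: swap arr[2],arr[2]; lo=3,mid=3 → 3 8 4 13 12 14 7 19 16
arr[mid]=13=13: mid=4
arr[mid]=12<13: swap arr[3],arr[4]; lo=4,mid=5 → 3 8 4 12 13 14 7 19 16
arr[mid]=14>13: swap arr[5],arr[6]; hi=5 → 3 8 4 12 13 7 14 19 16
arr[mid]=7<13: swap arr[4],arr[5]; lo=5,mid=6 → 3 8 4 12 7 13 14 19 16
end: lo=5, hi=5; arr = 3 8 4 12 7 13 14 19 16

3 8 4 12 7 13 14 19 16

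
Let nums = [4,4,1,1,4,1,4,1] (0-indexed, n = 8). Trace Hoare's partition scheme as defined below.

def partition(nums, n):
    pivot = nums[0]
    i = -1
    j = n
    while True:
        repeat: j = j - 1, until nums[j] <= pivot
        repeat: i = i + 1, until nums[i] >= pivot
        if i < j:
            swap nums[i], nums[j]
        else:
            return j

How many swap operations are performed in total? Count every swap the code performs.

3

pivot=4
j stops at 7 (1), i stops at 0 (4); swap ⇒ [1,4,1,1,4,1,4,4]
j stops at 6 (4), i stops at 1 (4); swap ⇒ [1,4,1,1,4,1,4,4]
j stops at 5 (1), i stops at 4 (4); swap ⇒ [1,4,1,1,1,4,4,4]
j stops at 4, i stops at 5; i≥j ⇒ return 4. nums=[1,4,1,1,1,4,4,4]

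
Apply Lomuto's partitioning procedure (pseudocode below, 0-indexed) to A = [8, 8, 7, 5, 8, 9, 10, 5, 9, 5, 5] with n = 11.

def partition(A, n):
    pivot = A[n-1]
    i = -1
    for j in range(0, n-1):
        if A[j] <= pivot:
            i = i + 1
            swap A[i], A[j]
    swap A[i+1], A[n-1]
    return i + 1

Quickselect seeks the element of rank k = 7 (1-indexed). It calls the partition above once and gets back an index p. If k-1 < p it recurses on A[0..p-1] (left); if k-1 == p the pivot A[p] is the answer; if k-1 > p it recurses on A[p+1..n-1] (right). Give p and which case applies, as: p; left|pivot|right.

3; right

pivot = A[10] = 5; i = -1
j=0: A[0]=8 > 5 → no swap
j=1: A[1]=8 > 5 → no swap
j=2: A[2]=7 > 5 → no swap
j=3: A[3]=5 ≤ 5 → i=0, swap A[0],A[3] → [5, 8, 7, 8, 8, 9, 10, 5, 9, 5, 5]
j=4: A[4]=8 > 5 → no swap
j=5: A[5]=9 > 5 → no swap
j=6: A[6]=10 > 5 → no swap
j=7: A[7]=5 ≤ 5 → i=1, swap A[1],A[7] → [5, 5, 7, 8, 8, 9, 10, 8, 9, 5, 5]
j=8: A[8]=9 > 5 → no swap
j=9: A[9]=5 ≤ 5 → i=2, swap A[2],A[9] → [5, 5, 5, 8, 8, 9, 10, 8, 9, 7, 5]
final swap A[3],A[10] → [5, 5, 5, 5, 8, 9, 10, 8, 9, 7, 8]; return 3
p = 3; k-1 = 6 > 3 ⇒ right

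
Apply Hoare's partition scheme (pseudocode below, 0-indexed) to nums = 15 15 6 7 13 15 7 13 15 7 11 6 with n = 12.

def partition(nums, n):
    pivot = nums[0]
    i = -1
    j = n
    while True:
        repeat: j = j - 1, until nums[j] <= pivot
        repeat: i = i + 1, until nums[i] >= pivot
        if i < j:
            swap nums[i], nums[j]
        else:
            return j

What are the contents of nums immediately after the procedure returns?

6 11 6 7 13 7 7 13 15 15 15 15

pivot=15
j stops at 11 (6), i stops at 0 (15); swap ⇒ 6 15 6 7 13 15 7 13 15 7 11 15
j stops at 10 (11), i stops at 1 (15); swap ⇒ 6 11 6 7 13 15 7 13 15 7 15 15
j stops at 9 (7), i stops at 5 (15); swap ⇒ 6 11 6 7 13 7 7 13 15 15 15 15
j stops at 8, i stops at 8; i≥j ⇒ return 8. nums=6 11 6 7 13 7 7 13 15 15 15 15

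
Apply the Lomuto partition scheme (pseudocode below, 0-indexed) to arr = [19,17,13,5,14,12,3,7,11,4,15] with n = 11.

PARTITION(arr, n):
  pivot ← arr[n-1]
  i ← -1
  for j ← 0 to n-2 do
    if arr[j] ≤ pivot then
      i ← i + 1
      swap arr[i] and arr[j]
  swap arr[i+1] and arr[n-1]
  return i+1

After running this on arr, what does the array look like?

[13,5,14,12,3,7,11,4,15,17,19]

pivot=15, i=-1
j=0: 19>15, skip
j=1: 17>15, skip
j=2: 13≤15, i=0, swap(0,2) ⇒ [13,17,19,5,14,12,3,7,11,4,15]
j=3: 5≤15, i=1, swap(1,3) ⇒ [13,5,19,17,14,12,3,7,11,4,15]
j=4: 14≤15, i=2, swap(2,4) ⇒ [13,5,14,17,19,12,3,7,11,4,15]
j=5: 12≤15, i=3, swap(3,5) ⇒ [13,5,14,12,19,17,3,7,11,4,15]
j=6: 3≤15, i=4, swap(4,6) ⇒ [13,5,14,12,3,17,19,7,11,4,15]
j=7: 7≤15, i=5, swap(5,7) ⇒ [13,5,14,12,3,7,19,17,11,4,15]
j=8: 11≤15, i=6, swap(6,8) ⇒ [13,5,14,12,3,7,11,17,19,4,15]
j=9: 4≤15, i=7, swap(7,9) ⇒ [13,5,14,12,3,7,11,4,19,17,15]
swap(8,10) ⇒ [13,5,14,12,3,7,11,4,15,17,19]; return 8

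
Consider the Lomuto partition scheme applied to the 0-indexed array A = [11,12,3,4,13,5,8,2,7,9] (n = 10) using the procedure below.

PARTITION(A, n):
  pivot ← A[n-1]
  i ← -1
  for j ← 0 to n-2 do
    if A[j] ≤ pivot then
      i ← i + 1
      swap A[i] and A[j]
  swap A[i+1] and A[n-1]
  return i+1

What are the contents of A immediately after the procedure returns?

pivot = A[9] = 9; i = -1
j=0: A[0]=11 > 9 → no swap
j=1: A[1]=12 > 9 → no swap
j=2: A[2]=3 ≤ 9 → i=0, swap A[0],A[2] → [3,12,11,4,13,5,8,2,7,9]
j=3: A[3]=4 ≤ 9 → i=1, swap A[1],A[3] → [3,4,11,12,13,5,8,2,7,9]
j=4: A[4]=13 > 9 → no swap
j=5: A[5]=5 ≤ 9 → i=2, swap A[2],A[5] → [3,4,5,12,13,11,8,2,7,9]
j=6: A[6]=8 ≤ 9 → i=3, swap A[3],A[6] → [3,4,5,8,13,11,12,2,7,9]
j=7: A[7]=2 ≤ 9 → i=4, swap A[4],A[7] → [3,4,5,8,2,11,12,13,7,9]
j=8: A[8]=7 ≤ 9 → i=5, swap A[5],A[8] → [3,4,5,8,2,7,12,13,11,9]
final swap A[6],A[9] → [3,4,5,8,2,7,9,13,11,12]; return 6

[3,4,5,8,2,7,9,13,11,12]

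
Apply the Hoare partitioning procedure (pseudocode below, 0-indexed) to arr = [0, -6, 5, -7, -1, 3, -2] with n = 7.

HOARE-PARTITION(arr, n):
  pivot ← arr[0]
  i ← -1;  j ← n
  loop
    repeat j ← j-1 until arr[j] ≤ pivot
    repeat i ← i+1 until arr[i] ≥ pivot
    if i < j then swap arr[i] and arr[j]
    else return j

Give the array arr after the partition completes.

pivot = arr[0] = 0; i = -1, j = 7
j→6 (arr[6]=-2≤0), i→0 (arr[0]=0≥0); i<j, swap → [-2, -6, 5, -7, -1, 3, 0]
j→4 (arr[4]=-1≤0), i→2 (arr[2]=5≥0); i<j, swap → [-2, -6, -1, -7, 5, 3, 0]
j→3, i→4; i≥j, return j=3. arr = [-2, -6, -1, -7, 5, 3, 0]

[-2, -6, -1, -7, 5, 3, 0]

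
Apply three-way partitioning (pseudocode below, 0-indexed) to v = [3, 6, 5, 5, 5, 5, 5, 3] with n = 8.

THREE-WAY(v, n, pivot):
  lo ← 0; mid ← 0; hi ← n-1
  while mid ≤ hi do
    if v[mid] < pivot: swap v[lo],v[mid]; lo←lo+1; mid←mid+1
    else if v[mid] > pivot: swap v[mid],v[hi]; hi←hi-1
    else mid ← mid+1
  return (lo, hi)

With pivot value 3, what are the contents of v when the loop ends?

[3, 3, 5, 5, 5, 5, 5, 6]

lo=0 mid=0 hi=7
3=3: mid=1
6>3: swap(1,7), hi=6 ⇒ [3, 3, 5, 5, 5, 5, 5, 6]
3=3: mid=2
5>3: swap(2,6), hi=5 ⇒ [3, 3, 5, 5, 5, 5, 5, 6]
5>3: swap(2,5), hi=4 ⇒ [3, 3, 5, 5, 5, 5, 5, 6]
5>3: swap(2,4), hi=3 ⇒ [3, 3, 5, 5, 5, 5, 5, 6]
5>3: swap(2,3), hi=2 ⇒ [3, 3, 5, 5, 5, 5, 5, 6]
5>3: swap(2,2), hi=1 ⇒ [3, 3, 5, 5, 5, 5, 5, 6]
done. lo=0 hi=1; v=[3, 3, 5, 5, 5, 5, 5, 6]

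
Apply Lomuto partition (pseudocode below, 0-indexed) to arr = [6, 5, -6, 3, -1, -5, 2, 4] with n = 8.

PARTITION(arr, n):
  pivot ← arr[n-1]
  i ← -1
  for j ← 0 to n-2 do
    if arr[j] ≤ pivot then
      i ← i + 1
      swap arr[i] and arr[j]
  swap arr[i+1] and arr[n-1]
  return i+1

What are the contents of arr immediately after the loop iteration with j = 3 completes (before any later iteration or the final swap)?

[-6, 3, 6, 5, -1, -5, 2, 4]

pivot = arr[7] = 4; i = -1
j=0: arr[0]=6 > 4 → no swap
j=1: arr[1]=5 > 4 → no swap
j=2: arr[2]=-6 ≤ 4 → i=0, swap arr[0],arr[2] → [-6, 5, 6, 3, -1, -5, 2, 4]
j=3: arr[3]=3 ≤ 4 → i=1, swap arr[1],arr[3] → [-6, 3, 6, 5, -1, -5, 2, 4]
(after j=3) arr = [-6, 3, 6, 5, -1, -5, 2, 4]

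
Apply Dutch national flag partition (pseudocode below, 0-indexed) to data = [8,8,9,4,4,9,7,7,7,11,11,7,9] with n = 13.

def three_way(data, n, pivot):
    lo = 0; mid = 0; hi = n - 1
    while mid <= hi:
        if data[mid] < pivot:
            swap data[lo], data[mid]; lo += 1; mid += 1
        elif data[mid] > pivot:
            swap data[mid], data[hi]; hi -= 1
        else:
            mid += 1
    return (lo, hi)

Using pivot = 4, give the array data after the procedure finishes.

[4,4,9,8,9,7,7,7,11,11,7,9,8]

lo=0 mid=0 hi=12
8>4: swap(0,12), hi=11 ⇒ [9,8,9,4,4,9,7,7,7,11,11,7,8]
9>4: swap(0,11), hi=10 ⇒ [7,8,9,4,4,9,7,7,7,11,11,9,8]
7>4: swap(0,10), hi=9 ⇒ [11,8,9,4,4,9,7,7,7,11,7,9,8]
11>4: swap(0,9), hi=8 ⇒ [11,8,9,4,4,9,7,7,7,11,7,9,8]
11>4: swap(0,8), hi=7 ⇒ [7,8,9,4,4,9,7,7,11,11,7,9,8]
7>4: swap(0,7), hi=6 ⇒ [7,8,9,4,4,9,7,7,11,11,7,9,8]
7>4: swap(0,6), hi=5 ⇒ [7,8,9,4,4,9,7,7,11,11,7,9,8]
7>4: swap(0,5), hi=4 ⇒ [9,8,9,4,4,7,7,7,11,11,7,9,8]
9>4: swap(0,4), hi=3 ⇒ [4,8,9,4,9,7,7,7,11,11,7,9,8]
4=4: mid=1
8>4: swap(1,3), hi=2 ⇒ [4,4,9,8,9,7,7,7,11,11,7,9,8]
4=4: mid=2
9>4: swap(2,2), hi=1 ⇒ [4,4,9,8,9,7,7,7,11,11,7,9,8]
done. lo=0 hi=1; data=[4,4,9,8,9,7,7,7,11,11,7,9,8]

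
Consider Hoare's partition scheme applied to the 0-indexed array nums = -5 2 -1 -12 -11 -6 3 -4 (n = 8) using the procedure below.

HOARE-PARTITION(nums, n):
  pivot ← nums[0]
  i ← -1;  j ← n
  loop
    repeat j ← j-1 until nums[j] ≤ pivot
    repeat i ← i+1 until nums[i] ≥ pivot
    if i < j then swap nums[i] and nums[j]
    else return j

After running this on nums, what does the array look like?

pivot=-5
j stops at 5 (-6), i stops at 0 (-5); swap ⇒ -6 2 -1 -12 -11 -5 3 -4
j stops at 4 (-11), i stops at 1 (2); swap ⇒ -6 -11 -1 -12 2 -5 3 -4
j stops at 3 (-12), i stops at 2 (-1); swap ⇒ -6 -11 -12 -1 2 -5 3 -4
j stops at 2, i stops at 3; i≥j ⇒ return 2. nums=-6 -11 -12 -1 2 -5 3 -4

-6 -11 -12 -1 2 -5 3 -4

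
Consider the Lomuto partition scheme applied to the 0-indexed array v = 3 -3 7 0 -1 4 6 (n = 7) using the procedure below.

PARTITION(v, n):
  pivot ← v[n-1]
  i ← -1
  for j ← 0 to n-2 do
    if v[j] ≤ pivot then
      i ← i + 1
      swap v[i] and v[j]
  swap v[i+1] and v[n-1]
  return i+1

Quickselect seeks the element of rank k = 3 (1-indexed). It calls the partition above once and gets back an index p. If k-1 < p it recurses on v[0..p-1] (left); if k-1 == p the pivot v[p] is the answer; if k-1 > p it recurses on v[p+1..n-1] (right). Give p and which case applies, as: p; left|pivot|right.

5; left

pivot = v[6] = 6; i = -1
j=0: v[0]=3 ≤ 6 → i=0, swap v[0],v[0] (no change) → 3 -3 7 0 -1 4 6
j=1: v[1]=-3 ≤ 6 → i=1, swap v[1],v[1] (no change) → 3 -3 7 0 -1 4 6
j=2: v[2]=7 > 6 → no swap
j=3: v[3]=0 ≤ 6 → i=2, swap v[2],v[3] → 3 -3 0 7 -1 4 6
j=4: v[4]=-1 ≤ 6 → i=3, swap v[3],v[4] → 3 -3 0 -1 7 4 6
j=5: v[5]=4 ≤ 6 → i=4, swap v[4],v[5] → 3 -3 0 -1 4 7 6
final swap v[5],v[6] → 3 -3 0 -1 4 6 7; return 5
p = 5; k-1 = 2 < 5 ⇒ left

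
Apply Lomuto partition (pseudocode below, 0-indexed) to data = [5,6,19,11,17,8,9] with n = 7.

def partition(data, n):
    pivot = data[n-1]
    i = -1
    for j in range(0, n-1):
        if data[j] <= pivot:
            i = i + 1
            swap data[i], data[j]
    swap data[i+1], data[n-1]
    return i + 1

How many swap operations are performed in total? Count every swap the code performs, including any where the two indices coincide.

pivot = data[6] = 9; i = -1
j=0: data[0]=5 ≤ 9 → i=0, swap data[0],data[0] (no change) → [5,6,19,11,17,8,9]
j=1: data[1]=6 ≤ 9 → i=1, swap data[1],data[1] (no change) → [5,6,19,11,17,8,9]
j=2: data[2]=19 > 9 → no swap
j=3: data[3]=11 > 9 → no swap
j=4: data[4]=17 > 9 → no swap
j=5: data[5]=8 ≤ 9 → i=2, swap data[2],data[5] → [5,6,8,11,17,19,9]
final swap data[3],data[6] → [5,6,8,9,17,19,11]; return 3

4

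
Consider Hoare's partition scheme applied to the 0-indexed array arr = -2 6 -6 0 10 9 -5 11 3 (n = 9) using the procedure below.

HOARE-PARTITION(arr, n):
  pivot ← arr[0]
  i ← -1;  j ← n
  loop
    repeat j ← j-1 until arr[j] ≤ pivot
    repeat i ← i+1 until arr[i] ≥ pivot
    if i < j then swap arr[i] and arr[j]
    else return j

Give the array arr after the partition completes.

pivot = arr[0] = -2; i = -1, j = 9
j→6 (arr[6]=-5≤-2), i→0 (arr[0]=-2≥-2); i<j, swap → -5 6 -6 0 10 9 -2 11 3
j→2 (arr[2]=-6≤-2), i→1 (arr[1]=6≥-2); i<j, swap → -5 -6 6 0 10 9 -2 11 3
j→1, i→2; i≥j, return j=1. arr = -5 -6 6 0 10 9 -2 11 3

-5 -6 6 0 10 9 -2 11 3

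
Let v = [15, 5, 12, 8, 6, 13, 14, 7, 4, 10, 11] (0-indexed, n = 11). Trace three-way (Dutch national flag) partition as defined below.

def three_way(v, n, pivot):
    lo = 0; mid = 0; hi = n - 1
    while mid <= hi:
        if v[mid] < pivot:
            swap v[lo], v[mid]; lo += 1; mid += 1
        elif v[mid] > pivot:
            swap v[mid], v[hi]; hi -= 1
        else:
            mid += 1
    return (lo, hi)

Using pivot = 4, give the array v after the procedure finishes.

lo=0 mid=0 hi=10
15>4: swap(0,10), hi=9 ⇒ [11, 5, 12, 8, 6, 13, 14, 7, 4, 10, 15]
11>4: swap(0,9), hi=8 ⇒ [10, 5, 12, 8, 6, 13, 14, 7, 4, 11, 15]
10>4: swap(0,8), hi=7 ⇒ [4, 5, 12, 8, 6, 13, 14, 7, 10, 11, 15]
4=4: mid=1
5>4: swap(1,7), hi=6 ⇒ [4, 7, 12, 8, 6, 13, 14, 5, 10, 11, 15]
7>4: swap(1,6), hi=5 ⇒ [4, 14, 12, 8, 6, 13, 7, 5, 10, 11, 15]
14>4: swap(1,5), hi=4 ⇒ [4, 13, 12, 8, 6, 14, 7, 5, 10, 11, 15]
13>4: swap(1,4), hi=3 ⇒ [4, 6, 12, 8, 13, 14, 7, 5, 10, 11, 15]
6>4: swap(1,3), hi=2 ⇒ [4, 8, 12, 6, 13, 14, 7, 5, 10, 11, 15]
8>4: swap(1,2), hi=1 ⇒ [4, 12, 8, 6, 13, 14, 7, 5, 10, 11, 15]
12>4: swap(1,1), hi=0 ⇒ [4, 12, 8, 6, 13, 14, 7, 5, 10, 11, 15]
done. lo=0 hi=0; v=[4, 12, 8, 6, 13, 14, 7, 5, 10, 11, 15]

[4, 12, 8, 6, 13, 14, 7, 5, 10, 11, 15]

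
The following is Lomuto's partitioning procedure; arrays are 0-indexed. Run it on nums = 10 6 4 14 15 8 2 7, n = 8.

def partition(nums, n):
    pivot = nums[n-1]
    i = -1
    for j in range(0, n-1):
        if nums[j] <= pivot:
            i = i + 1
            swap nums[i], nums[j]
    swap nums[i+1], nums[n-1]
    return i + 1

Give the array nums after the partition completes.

6 4 2 7 15 8 10 14

pivot = nums[7] = 7; i = -1
j=0: nums[0]=10 > 7 → no swap
j=1: nums[1]=6 ≤ 7 → i=0, swap nums[0],nums[1] → 6 10 4 14 15 8 2 7
j=2: nums[2]=4 ≤ 7 → i=1, swap nums[1],nums[2] → 6 4 10 14 15 8 2 7
j=3: nums[3]=14 > 7 → no swap
j=4: nums[4]=15 > 7 → no swap
j=5: nums[5]=8 > 7 → no swap
j=6: nums[6]=2 ≤ 7 → i=2, swap nums[2],nums[6] → 6 4 2 14 15 8 10 7
final swap nums[3],nums[7] → 6 4 2 7 15 8 10 14; return 3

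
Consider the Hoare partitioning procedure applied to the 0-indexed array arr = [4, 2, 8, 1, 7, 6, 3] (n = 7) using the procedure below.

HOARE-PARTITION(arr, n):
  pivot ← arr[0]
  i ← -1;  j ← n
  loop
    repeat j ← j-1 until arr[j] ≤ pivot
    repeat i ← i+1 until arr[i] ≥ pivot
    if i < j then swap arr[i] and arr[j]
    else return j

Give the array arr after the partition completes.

[3, 2, 1, 8, 7, 6, 4]

pivot = arr[0] = 4; i = -1, j = 7
j→6 (arr[6]=3≤4), i→0 (arr[0]=4≥4); i<j, swap → [3, 2, 8, 1, 7, 6, 4]
j→3 (arr[3]=1≤4), i→2 (arr[2]=8≥4); i<j, swap → [3, 2, 1, 8, 7, 6, 4]
j→2, i→3; i≥j, return j=2. arr = [3, 2, 1, 8, 7, 6, 4]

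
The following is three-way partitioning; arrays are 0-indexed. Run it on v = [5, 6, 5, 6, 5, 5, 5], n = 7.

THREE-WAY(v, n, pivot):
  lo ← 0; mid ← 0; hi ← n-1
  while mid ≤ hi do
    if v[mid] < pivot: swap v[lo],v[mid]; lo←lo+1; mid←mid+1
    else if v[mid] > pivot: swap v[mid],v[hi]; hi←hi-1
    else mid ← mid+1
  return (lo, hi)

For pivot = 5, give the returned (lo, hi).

lo=0 mid=0 hi=6
5=5: mid=1
6>5: swap(1,6), hi=5 ⇒ [5, 5, 5, 6, 5, 5, 6]
5=5: mid=2
5=5: mid=3
6>5: swap(3,5), hi=4 ⇒ [5, 5, 5, 5, 5, 6, 6]
5=5: mid=4
5=5: mid=5
done. lo=0 hi=4; v=[5, 5, 5, 5, 5, 6, 6]

(0, 4)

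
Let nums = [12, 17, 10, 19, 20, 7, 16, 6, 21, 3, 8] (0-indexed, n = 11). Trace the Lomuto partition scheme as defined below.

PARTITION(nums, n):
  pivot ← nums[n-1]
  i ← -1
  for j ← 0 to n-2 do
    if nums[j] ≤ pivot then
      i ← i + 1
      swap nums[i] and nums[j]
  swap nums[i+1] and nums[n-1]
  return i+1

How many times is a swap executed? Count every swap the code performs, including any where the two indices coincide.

4

pivot = nums[10] = 8; i = -1
j=0: nums[0]=12 > 8 → no swap
j=1: nums[1]=17 > 8 → no swap
j=2: nums[2]=10 > 8 → no swap
j=3: nums[3]=19 > 8 → no swap
j=4: nums[4]=20 > 8 → no swap
j=5: nums[5]=7 ≤ 8 → i=0, swap nums[0],nums[5] → [7, 17, 10, 19, 20, 12, 16, 6, 21, 3, 8]
j=6: nums[6]=16 > 8 → no swap
j=7: nums[7]=6 ≤ 8 → i=1, swap nums[1],nums[7] → [7, 6, 10, 19, 20, 12, 16, 17, 21, 3, 8]
j=8: nums[8]=21 > 8 → no swap
j=9: nums[9]=3 ≤ 8 → i=2, swap nums[2],nums[9] → [7, 6, 3, 19, 20, 12, 16, 17, 21, 10, 8]
final swap nums[3],nums[10] → [7, 6, 3, 8, 20, 12, 16, 17, 21, 10, 19]; return 3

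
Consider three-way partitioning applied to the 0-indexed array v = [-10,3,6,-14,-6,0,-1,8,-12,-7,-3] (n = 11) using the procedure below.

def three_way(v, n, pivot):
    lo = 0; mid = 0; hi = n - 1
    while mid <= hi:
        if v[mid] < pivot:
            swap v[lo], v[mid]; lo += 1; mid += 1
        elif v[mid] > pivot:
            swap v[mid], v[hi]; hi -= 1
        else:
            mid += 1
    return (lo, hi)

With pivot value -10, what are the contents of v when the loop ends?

pivot = -10; lo=0, mid=0, hi=10
v[mid]=-10=-10: mid=1
v[mid]=3>-10: swap v[1],v[10]; hi=9 → [-10,-3,6,-14,-6,0,-1,8,-12,-7,3]
v[mid]=-3>-10: swap v[1],v[9]; hi=8 → [-10,-7,6,-14,-6,0,-1,8,-12,-3,3]
v[mid]=-7>-10: swap v[1],v[8]; hi=7 → [-10,-12,6,-14,-6,0,-1,8,-7,-3,3]
v[mid]=-12<-10: swap v[0],v[1]; lo=1,mid=2 → [-12,-10,6,-14,-6,0,-1,8,-7,-3,3]
v[mid]=6>-10: swap v[2],v[7]; hi=6 → [-12,-10,8,-14,-6,0,-1,6,-7,-3,3]
v[mid]=8>-10: swap v[2],v[6]; hi=5 → [-12,-10,-1,-14,-6,0,8,6,-7,-3,3]
v[mid]=-1>-10: swap v[2],v[5]; hi=4 → [-12,-10,0,-14,-6,-1,8,6,-7,-3,3]
v[mid]=0>-10: swap v[2],v[4]; hi=3 → [-12,-10,-6,-14,0,-1,8,6,-7,-3,3]
v[mid]=-6>-10: swap v[2],v[3]; hi=2 → [-12,-10,-14,-6,0,-1,8,6,-7,-3,3]
v[mid]=-14<-10: swap v[1],v[2]; lo=2,mid=3 → [-12,-14,-10,-6,0,-1,8,6,-7,-3,3]
end: lo=2, hi=2; v = [-12,-14,-10,-6,0,-1,8,6,-7,-3,3]

[-12,-14,-10,-6,0,-1,8,6,-7,-3,3]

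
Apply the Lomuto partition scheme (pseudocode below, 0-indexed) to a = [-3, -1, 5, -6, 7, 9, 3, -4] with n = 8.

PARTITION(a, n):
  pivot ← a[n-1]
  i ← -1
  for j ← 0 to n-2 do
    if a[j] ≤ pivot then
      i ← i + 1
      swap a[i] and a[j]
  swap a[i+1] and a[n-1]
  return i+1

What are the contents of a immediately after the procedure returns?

[-6, -4, 5, -3, 7, 9, 3, -1]

pivot = a[7] = -4; i = -1
j=0: a[0]=-3 > -4 → no swap
j=1: a[1]=-1 > -4 → no swap
j=2: a[2]=5 > -4 → no swap
j=3: a[3]=-6 ≤ -4 → i=0, swap a[0],a[3] → [-6, -1, 5, -3, 7, 9, 3, -4]
j=4: a[4]=7 > -4 → no swap
j=5: a[5]=9 > -4 → no swap
j=6: a[6]=3 > -4 → no swap
final swap a[1],a[7] → [-6, -4, 5, -3, 7, 9, 3, -1]; return 1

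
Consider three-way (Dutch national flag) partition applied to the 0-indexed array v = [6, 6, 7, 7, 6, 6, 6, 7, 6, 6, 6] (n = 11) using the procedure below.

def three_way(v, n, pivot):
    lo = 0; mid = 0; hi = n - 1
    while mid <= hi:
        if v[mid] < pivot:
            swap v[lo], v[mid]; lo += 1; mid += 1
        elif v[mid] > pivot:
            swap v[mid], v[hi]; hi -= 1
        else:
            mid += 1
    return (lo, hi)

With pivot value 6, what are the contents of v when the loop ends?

lo=0 mid=0 hi=10
6=6: mid=1
6=6: mid=2
7>6: swap(2,10), hi=9 ⇒ [6, 6, 6, 7, 6, 6, 6, 7, 6, 6, 7]
6=6: mid=3
7>6: swap(3,9), hi=8 ⇒ [6, 6, 6, 6, 6, 6, 6, 7, 6, 7, 7]
6=6: mid=4
6=6: mid=5
6=6: mid=6
6=6: mid=7
7>6: swap(7,8), hi=7 ⇒ [6, 6, 6, 6, 6, 6, 6, 6, 7, 7, 7]
6=6: mid=8
done. lo=0 hi=7; v=[6, 6, 6, 6, 6, 6, 6, 6, 7, 7, 7]

[6, 6, 6, 6, 6, 6, 6, 6, 7, 7, 7]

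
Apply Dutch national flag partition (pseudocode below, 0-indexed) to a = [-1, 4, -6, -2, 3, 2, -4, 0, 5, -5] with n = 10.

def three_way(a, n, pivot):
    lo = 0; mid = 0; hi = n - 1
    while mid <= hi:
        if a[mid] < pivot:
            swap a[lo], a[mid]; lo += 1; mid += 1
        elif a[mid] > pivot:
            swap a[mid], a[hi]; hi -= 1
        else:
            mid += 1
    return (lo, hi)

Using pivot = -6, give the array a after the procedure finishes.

[-6, 4, -2, 3, 2, -4, 0, 5, -5, -1]

lo=0 mid=0 hi=9
-1>-6: swap(0,9), hi=8 ⇒ [-5, 4, -6, -2, 3, 2, -4, 0, 5, -1]
-5>-6: swap(0,8), hi=7 ⇒ [5, 4, -6, -2, 3, 2, -4, 0, -5, -1]
5>-6: swap(0,7), hi=6 ⇒ [0, 4, -6, -2, 3, 2, -4, 5, -5, -1]
0>-6: swap(0,6), hi=5 ⇒ [-4, 4, -6, -2, 3, 2, 0, 5, -5, -1]
-4>-6: swap(0,5), hi=4 ⇒ [2, 4, -6, -2, 3, -4, 0, 5, -5, -1]
2>-6: swap(0,4), hi=3 ⇒ [3, 4, -6, -2, 2, -4, 0, 5, -5, -1]
3>-6: swap(0,3), hi=2 ⇒ [-2, 4, -6, 3, 2, -4, 0, 5, -5, -1]
-2>-6: swap(0,2), hi=1 ⇒ [-6, 4, -2, 3, 2, -4, 0, 5, -5, -1]
-6=-6: mid=1
4>-6: swap(1,1), hi=0 ⇒ [-6, 4, -2, 3, 2, -4, 0, 5, -5, -1]
done. lo=0 hi=0; a=[-6, 4, -2, 3, 2, -4, 0, 5, -5, -1]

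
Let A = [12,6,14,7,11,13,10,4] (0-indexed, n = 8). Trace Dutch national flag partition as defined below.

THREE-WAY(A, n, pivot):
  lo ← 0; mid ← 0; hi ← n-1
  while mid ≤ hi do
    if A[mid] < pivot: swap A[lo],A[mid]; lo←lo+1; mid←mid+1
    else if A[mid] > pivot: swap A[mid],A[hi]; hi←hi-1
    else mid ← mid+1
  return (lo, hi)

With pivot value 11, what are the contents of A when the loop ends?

pivot = 11; lo=0, mid=0, hi=7
A[mid]=12>11: swap A[0],A[7]; hi=6 → [4,6,14,7,11,13,10,12]
A[mid]=4<11: swap A[0],A[0]; lo=1,mid=1 → [4,6,14,7,11,13,10,12]
A[mid]=6<11: swap A[1],A[1]; lo=2,mid=2 → [4,6,14,7,11,13,10,12]
A[mid]=14>11: swap A[2],A[6]; hi=5 → [4,6,10,7,11,13,14,12]
A[mid]=10<11: swap A[2],A[2]; lo=3,mid=3 → [4,6,10,7,11,13,14,12]
A[mid]=7<11: swap A[3],A[3]; lo=4,mid=4 → [4,6,10,7,11,13,14,12]
A[mid]=11=11: mid=5
A[mid]=13>11: swap A[5],A[5]; hi=4 → [4,6,10,7,11,13,14,12]
end: lo=4, hi=4; A = [4,6,10,7,11,13,14,12]

[4,6,10,7,11,13,14,12]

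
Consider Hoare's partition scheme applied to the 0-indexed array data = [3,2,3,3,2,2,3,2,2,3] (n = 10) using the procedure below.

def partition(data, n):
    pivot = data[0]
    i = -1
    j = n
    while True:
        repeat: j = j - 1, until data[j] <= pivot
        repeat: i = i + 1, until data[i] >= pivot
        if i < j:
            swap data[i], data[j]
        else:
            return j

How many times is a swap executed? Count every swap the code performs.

3

pivot = data[0] = 3; i = -1, j = 10
j→9 (data[9]=3≤3), i→0 (data[0]=3≥3); i<j, swap → [3,2,3,3,2,2,3,2,2,3]
j→8 (data[8]=2≤3), i→2 (data[2]=3≥3); i<j, swap → [3,2,2,3,2,2,3,2,3,3]
j→7 (data[7]=2≤3), i→3 (data[3]=3≥3); i<j, swap → [3,2,2,2,2,2,3,3,3,3]
j→6, i→6; i≥j, return j=6. data = [3,2,2,2,2,2,3,3,3,3]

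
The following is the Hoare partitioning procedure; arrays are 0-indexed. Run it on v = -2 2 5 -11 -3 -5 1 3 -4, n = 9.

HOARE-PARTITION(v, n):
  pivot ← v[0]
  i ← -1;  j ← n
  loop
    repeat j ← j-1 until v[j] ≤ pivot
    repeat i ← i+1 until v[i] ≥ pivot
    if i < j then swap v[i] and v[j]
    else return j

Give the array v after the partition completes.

pivot=-2
j stops at 8 (-4), i stops at 0 (-2); swap ⇒ -4 2 5 -11 -3 -5 1 3 -2
j stops at 5 (-5), i stops at 1 (2); swap ⇒ -4 -5 5 -11 -3 2 1 3 -2
j stops at 4 (-3), i stops at 2 (5); swap ⇒ -4 -5 -3 -11 5 2 1 3 -2
j stops at 3, i stops at 4; i≥j ⇒ return 3. v=-4 -5 -3 -11 5 2 1 3 -2

-4 -5 -3 -11 5 2 1 3 -2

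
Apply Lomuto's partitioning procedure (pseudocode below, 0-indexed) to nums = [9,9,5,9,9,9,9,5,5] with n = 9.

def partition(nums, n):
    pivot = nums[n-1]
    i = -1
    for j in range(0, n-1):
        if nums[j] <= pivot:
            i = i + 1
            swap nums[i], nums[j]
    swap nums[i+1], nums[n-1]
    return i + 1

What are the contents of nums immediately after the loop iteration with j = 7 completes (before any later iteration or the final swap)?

[5,5,9,9,9,9,9,9,5]

pivot = nums[8] = 5; i = -1
j=0: nums[0]=9 > 5 → no swap
j=1: nums[1]=9 > 5 → no swap
j=2: nums[2]=5 ≤ 5 → i=0, swap nums[0],nums[2] → [5,9,9,9,9,9,9,5,5]
j=3: nums[3]=9 > 5 → no swap
j=4: nums[4]=9 > 5 → no swap
j=5: nums[5]=9 > 5 → no swap
j=6: nums[6]=9 > 5 → no swap
j=7: nums[7]=5 ≤ 5 → i=1, swap nums[1],nums[7] → [5,5,9,9,9,9,9,9,5]
(after j=7) nums = [5,5,9,9,9,9,9,9,5]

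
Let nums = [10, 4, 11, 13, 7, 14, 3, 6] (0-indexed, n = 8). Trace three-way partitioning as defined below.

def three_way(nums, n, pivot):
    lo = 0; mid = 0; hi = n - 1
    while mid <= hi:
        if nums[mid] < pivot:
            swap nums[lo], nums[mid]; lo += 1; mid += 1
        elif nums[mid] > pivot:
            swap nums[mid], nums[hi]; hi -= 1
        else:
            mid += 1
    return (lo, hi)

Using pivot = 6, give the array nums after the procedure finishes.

pivot = 6; lo=0, mid=0, hi=7
nums[mid]=10>6: swap nums[0],nums[7]; hi=6 → [6, 4, 11, 13, 7, 14, 3, 10]
nums[mid]=6=6: mid=1
nums[mid]=4<6: swap nums[0],nums[1]; lo=1,mid=2 → [4, 6, 11, 13, 7, 14, 3, 10]
nums[mid]=11>6: swap nums[2],nums[6]; hi=5 → [4, 6, 3, 13, 7, 14, 11, 10]
nums[mid]=3<6: swap nums[1],nums[2]; lo=2,mid=3 → [4, 3, 6, 13, 7, 14, 11, 10]
nums[mid]=13>6: swap nums[3],nums[5]; hi=4 → [4, 3, 6, 14, 7, 13, 11, 10]
nums[mid]=14>6: swap nums[3],nums[4]; hi=3 → [4, 3, 6, 7, 14, 13, 11, 10]
nums[mid]=7>6: swap nums[3],nums[3]; hi=2 → [4, 3, 6, 7, 14, 13, 11, 10]
end: lo=2, hi=2; nums = [4, 3, 6, 7, 14, 13, 11, 10]

[4, 3, 6, 7, 14, 13, 11, 10]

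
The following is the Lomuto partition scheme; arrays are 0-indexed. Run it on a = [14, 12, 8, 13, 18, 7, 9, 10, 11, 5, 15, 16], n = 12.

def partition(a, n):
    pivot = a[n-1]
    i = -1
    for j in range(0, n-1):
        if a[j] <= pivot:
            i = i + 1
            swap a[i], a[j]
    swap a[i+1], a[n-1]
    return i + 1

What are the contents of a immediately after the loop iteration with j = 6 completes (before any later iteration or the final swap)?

pivot=16, i=-1
j=0: 14≤16, i=0, swap(0,0) ⇒ [14, 12, 8, 13, 18, 7, 9, 10, 11, 5, 15, 16]
j=1: 12≤16, i=1, swap(1,1) ⇒ [14, 12, 8, 13, 18, 7, 9, 10, 11, 5, 15, 16]
j=2: 8≤16, i=2, swap(2,2) ⇒ [14, 12, 8, 13, 18, 7, 9, 10, 11, 5, 15, 16]
j=3: 13≤16, i=3, swap(3,3) ⇒ [14, 12, 8, 13, 18, 7, 9, 10, 11, 5, 15, 16]
j=4: 18>16, skip
j=5: 7≤16, i=4, swap(4,5) ⇒ [14, 12, 8, 13, 7, 18, 9, 10, 11, 5, 15, 16]
j=6: 9≤16, i=5, swap(5,6) ⇒ [14, 12, 8, 13, 7, 9, 18, 10, 11, 5, 15, 16]
(after j=6) a = [14, 12, 8, 13, 7, 9, 18, 10, 11, 5, 15, 16]

[14, 12, 8, 13, 7, 9, 18, 10, 11, 5, 15, 16]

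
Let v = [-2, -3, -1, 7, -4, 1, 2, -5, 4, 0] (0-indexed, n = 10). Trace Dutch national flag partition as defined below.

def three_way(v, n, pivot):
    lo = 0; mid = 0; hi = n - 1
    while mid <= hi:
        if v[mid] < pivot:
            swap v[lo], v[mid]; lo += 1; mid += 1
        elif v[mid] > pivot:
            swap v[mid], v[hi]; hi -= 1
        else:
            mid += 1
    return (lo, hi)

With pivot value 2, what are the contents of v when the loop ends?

lo=0 mid=0 hi=9
-2<2: swap(0,0), lo=1 mid=1 ⇒ [-2, -3, -1, 7, -4, 1, 2, -5, 4, 0]
-3<2: swap(1,1), lo=2 mid=2 ⇒ [-2, -3, -1, 7, -4, 1, 2, -5, 4, 0]
-1<2: swap(2,2), lo=3 mid=3 ⇒ [-2, -3, -1, 7, -4, 1, 2, -5, 4, 0]
7>2: swap(3,9), hi=8 ⇒ [-2, -3, -1, 0, -4, 1, 2, -5, 4, 7]
0<2: swap(3,3), lo=4 mid=4 ⇒ [-2, -3, -1, 0, -4, 1, 2, -5, 4, 7]
-4<2: swap(4,4), lo=5 mid=5 ⇒ [-2, -3, -1, 0, -4, 1, 2, -5, 4, 7]
1<2: swap(5,5), lo=6 mid=6 ⇒ [-2, -3, -1, 0, -4, 1, 2, -5, 4, 7]
2=2: mid=7
-5<2: swap(6,7), lo=7 mid=8 ⇒ [-2, -3, -1, 0, -4, 1, -5, 2, 4, 7]
4>2: swap(8,8), hi=7 ⇒ [-2, -3, -1, 0, -4, 1, -5, 2, 4, 7]
done. lo=7 hi=7; v=[-2, -3, -1, 0, -4, 1, -5, 2, 4, 7]

[-2, -3, -1, 0, -4, 1, -5, 2, 4, 7]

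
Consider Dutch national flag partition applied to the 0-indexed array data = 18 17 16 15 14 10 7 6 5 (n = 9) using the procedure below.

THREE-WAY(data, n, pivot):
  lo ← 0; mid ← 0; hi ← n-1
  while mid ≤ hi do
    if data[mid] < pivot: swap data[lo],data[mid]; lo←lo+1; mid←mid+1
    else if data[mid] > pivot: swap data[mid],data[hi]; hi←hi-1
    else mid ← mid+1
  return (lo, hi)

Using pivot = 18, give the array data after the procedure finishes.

17 16 15 14 10 7 6 5 18

pivot = 18; lo=0, mid=0, hi=8
data[mid]=18=18: mid=1
data[mid]=17<18: swap data[0],data[1]; lo=1,mid=2 → 17 18 16 15 14 10 7 6 5
data[mid]=16<18: swap data[1],data[2]; lo=2,mid=3 → 17 16 18 15 14 10 7 6 5
data[mid]=15<18: swap data[2],data[3]; lo=3,mid=4 → 17 16 15 18 14 10 7 6 5
data[mid]=14<18: swap data[3],data[4]; lo=4,mid=5 → 17 16 15 14 18 10 7 6 5
data[mid]=10<18: swap data[4],data[5]; lo=5,mid=6 → 17 16 15 14 10 18 7 6 5
data[mid]=7<18: swap data[5],data[6]; lo=6,mid=7 → 17 16 15 14 10 7 18 6 5
data[mid]=6<18: swap data[6],data[7]; lo=7,mid=8 → 17 16 15 14 10 7 6 18 5
data[mid]=5<18: swap data[7],data[8]; lo=8,mid=9 → 17 16 15 14 10 7 6 5 18
end: lo=8, hi=8; data = 17 16 15 14 10 7 6 5 18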